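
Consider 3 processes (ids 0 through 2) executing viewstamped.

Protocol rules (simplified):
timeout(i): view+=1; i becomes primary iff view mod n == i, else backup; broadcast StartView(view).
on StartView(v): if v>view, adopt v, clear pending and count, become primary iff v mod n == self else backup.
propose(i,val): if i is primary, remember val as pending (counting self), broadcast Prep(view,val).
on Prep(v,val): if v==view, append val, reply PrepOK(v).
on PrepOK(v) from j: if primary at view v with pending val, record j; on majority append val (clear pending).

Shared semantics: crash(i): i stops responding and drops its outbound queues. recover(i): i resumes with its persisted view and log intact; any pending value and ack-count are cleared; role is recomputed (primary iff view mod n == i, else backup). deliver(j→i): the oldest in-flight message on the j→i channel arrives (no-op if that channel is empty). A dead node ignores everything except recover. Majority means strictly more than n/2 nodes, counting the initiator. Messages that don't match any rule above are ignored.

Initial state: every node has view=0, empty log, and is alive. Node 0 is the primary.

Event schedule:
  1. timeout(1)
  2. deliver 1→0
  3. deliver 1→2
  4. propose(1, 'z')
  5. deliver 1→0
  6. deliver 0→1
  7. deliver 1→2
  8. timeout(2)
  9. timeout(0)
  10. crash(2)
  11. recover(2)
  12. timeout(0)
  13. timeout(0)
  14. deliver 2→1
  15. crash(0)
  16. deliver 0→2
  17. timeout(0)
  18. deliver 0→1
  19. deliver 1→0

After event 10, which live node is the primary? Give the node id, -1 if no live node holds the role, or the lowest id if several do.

e1 timeout(1): 1[prim,v=1,-]
e2 deliver 1→0: 0[back,v=1,-]
e3 deliver 1→2: 2[back,v=1,-]
e4 propose(1,'z'): ·
e5 deliver 1→0: 0[back,v=1,z]
e6 deliver 0→1: 1[prim,v=1,z]
e7 deliver 1→2: 2[back,v=1,z]
e8 timeout(2): 2[prim,v=2,z]
e9 timeout(0): 0[back,v=2,z]
e10 crash(2): 2[✗prim,v=2,z]

1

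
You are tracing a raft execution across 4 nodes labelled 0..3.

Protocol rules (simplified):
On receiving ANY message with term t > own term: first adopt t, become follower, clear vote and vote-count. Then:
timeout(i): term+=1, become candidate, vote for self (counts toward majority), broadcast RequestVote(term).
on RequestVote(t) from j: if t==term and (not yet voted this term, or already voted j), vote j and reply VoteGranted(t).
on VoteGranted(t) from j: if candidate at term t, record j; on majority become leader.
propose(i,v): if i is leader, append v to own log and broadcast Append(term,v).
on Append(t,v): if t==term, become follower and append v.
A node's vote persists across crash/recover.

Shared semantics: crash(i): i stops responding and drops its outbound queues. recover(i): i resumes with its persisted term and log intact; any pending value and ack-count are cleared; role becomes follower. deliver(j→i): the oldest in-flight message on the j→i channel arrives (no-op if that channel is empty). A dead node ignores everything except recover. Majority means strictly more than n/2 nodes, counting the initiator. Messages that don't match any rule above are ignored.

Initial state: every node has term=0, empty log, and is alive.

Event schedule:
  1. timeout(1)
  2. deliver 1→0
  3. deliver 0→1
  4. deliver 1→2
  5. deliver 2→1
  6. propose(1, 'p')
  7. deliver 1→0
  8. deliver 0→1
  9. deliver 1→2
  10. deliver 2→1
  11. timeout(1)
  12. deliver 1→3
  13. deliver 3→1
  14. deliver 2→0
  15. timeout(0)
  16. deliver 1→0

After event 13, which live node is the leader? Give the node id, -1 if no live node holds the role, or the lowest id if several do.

1. timeout(1):  <1:cand t1 ->
2. deliver 1→0:  <0:foll t1 ->
3. deliver 0→1:  nop
4. deliver 1→2:  <2:foll t1 ->
5. deliver 2→1:  <1:lead t1 ->
6. propose(1,'p'):  <1:lead t1 p>
7. deliver 1→0:  <0:foll t1 p>
8. deliver 0→1:  nop
9. deliver 1→2:  <2:foll t1 p>
10. deliver 2→1:  nop
11. timeout(1):  <1:cand t2 p>
12. deliver 1→3:  <3:foll t1 ->
13. deliver 3→1:  nop

-1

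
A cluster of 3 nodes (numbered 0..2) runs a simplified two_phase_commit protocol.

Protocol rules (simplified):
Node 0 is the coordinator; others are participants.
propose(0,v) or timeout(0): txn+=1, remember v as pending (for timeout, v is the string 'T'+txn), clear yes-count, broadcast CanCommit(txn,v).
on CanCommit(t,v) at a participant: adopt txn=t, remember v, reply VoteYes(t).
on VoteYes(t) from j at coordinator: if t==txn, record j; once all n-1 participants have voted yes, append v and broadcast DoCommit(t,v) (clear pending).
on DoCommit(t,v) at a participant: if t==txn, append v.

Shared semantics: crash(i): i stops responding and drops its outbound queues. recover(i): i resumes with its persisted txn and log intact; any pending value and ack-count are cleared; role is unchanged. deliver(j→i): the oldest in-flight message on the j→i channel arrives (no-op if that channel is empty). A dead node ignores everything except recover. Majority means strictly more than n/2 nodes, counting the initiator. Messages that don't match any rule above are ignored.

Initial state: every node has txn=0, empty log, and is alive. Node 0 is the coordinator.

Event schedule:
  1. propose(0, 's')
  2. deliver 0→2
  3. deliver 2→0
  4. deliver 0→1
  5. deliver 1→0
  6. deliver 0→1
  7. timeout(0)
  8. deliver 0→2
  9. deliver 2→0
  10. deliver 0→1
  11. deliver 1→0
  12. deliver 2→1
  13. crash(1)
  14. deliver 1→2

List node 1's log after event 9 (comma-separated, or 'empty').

[1] propose(0,'s') → N0(coor t1 [-])
[2] deliver 0→2 → N2(part t1 [-])
[3] deliver 2→0 → ∅
[4] deliver 0→1 → N1(part t1 [-])
[5] deliver 1→0 → N0(coor t1 [s])
[6] deliver 0→1 → N1(part t1 [s])
[7] timeout(0) → N0(coor t2 [s])
[8] deliver 0→2 → N2(part t1 [s])
[9] deliver 2→0 → ∅

s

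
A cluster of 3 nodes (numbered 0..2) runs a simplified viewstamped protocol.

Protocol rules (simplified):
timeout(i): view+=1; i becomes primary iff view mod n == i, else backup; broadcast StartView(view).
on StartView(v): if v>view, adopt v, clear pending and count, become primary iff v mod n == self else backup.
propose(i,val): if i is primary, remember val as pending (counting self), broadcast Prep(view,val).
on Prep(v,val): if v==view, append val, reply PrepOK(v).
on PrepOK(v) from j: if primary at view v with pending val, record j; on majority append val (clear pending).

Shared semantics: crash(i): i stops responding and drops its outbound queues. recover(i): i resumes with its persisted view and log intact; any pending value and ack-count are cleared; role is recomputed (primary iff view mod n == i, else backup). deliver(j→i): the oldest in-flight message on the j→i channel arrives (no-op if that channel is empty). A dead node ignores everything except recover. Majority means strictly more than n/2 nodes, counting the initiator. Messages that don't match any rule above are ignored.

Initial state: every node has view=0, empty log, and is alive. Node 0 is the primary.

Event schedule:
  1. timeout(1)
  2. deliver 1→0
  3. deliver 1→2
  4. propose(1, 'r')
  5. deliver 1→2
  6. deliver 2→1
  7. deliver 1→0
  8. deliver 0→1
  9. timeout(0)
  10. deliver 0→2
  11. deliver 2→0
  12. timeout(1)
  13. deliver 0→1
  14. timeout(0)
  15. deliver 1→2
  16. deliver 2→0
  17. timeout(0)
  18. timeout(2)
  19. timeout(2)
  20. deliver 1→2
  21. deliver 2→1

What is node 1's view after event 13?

2

step 1 timeout(1): 1={prim,v=1,log=-}
step 2 deliver 1→0: 0={back,v=1,log=-}
step 3 deliver 1→2: 2={back,v=1,log=-}
step 4 propose(1,'r'): —
step 5 deliver 1→2: 2={back,v=1,log=r}
step 6 deliver 2→1: 1={prim,v=1,log=r}
step 7 deliver 1→0: 0={back,v=1,log=r}
step 8 deliver 0→1: —
step 9 timeout(0): 0={back,v=2,log=r}
step 10 deliver 0→2: 2={prim,v=2,log=r}
step 11 deliver 2→0: —
step 12 timeout(1): 1={back,v=2,log=r}
step 13 deliver 0→1: —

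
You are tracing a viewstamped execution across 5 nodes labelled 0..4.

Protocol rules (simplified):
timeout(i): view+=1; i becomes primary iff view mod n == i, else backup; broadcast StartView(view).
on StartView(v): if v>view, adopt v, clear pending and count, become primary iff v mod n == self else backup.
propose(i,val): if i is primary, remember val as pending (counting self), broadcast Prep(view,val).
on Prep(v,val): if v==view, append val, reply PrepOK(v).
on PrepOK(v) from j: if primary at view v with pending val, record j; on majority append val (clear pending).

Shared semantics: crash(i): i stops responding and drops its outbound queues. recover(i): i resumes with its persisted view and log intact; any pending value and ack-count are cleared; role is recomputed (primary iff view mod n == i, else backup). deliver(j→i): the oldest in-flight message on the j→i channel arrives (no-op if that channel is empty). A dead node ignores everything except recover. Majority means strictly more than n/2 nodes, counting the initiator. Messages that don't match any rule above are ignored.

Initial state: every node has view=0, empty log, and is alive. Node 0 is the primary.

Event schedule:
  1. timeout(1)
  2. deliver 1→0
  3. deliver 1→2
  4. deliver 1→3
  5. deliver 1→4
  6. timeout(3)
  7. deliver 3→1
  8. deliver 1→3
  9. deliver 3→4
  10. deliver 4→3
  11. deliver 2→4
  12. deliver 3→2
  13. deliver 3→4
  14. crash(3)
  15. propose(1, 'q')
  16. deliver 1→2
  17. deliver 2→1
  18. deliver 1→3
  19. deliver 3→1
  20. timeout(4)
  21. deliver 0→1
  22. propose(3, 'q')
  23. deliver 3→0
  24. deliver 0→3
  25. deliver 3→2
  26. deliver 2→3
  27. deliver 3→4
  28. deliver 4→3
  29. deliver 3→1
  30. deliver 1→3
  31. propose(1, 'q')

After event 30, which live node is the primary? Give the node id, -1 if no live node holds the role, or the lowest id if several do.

step 1 timeout(1): 1={prim,v=1,log=-}
step 2 deliver 1→0: 0={back,v=1,log=-}
step 3 deliver 1→2: 2={back,v=1,log=-}
step 4 deliver 1→3: 3={back,v=1,log=-}
step 5 deliver 1→4: 4={back,v=1,log=-}
step 6 timeout(3): 3={back,v=2,log=-}
step 7 deliver 3→1: 1={back,v=2,log=-}
step 8 deliver 1→3: —
step 9 deliver 3→4: 4={back,v=2,log=-}
step 10 deliver 4→3: —
step 11 deliver 2→4: —
step 12 deliver 3→2: 2={prim,v=2,log=-}
step 13 deliver 3→4: —
step 14 crash(3): 3={✗back,v=2,log=-}
step 15 propose(1,'q'): —
step 16 deliver 1→2: —
step 17 deliver 2→1: —
step 18 deliver 1→3: —
step 19 deliver 3→1: —
step 20 timeout(4): 4={back,v=3,log=-}
step 21 deliver 0→1: —
step 22 propose(3,'q'): —
step 23 deliver 3→0: —
step 24 deliver 0→3: —
step 25 deliver 3→2: —
step 26 deliver 2→3: —
step 27 deliver 3→4: —
step 28 deliver 4→3: —
step 29 deliver 3→1: —
step 30 deliver 1→3: —

2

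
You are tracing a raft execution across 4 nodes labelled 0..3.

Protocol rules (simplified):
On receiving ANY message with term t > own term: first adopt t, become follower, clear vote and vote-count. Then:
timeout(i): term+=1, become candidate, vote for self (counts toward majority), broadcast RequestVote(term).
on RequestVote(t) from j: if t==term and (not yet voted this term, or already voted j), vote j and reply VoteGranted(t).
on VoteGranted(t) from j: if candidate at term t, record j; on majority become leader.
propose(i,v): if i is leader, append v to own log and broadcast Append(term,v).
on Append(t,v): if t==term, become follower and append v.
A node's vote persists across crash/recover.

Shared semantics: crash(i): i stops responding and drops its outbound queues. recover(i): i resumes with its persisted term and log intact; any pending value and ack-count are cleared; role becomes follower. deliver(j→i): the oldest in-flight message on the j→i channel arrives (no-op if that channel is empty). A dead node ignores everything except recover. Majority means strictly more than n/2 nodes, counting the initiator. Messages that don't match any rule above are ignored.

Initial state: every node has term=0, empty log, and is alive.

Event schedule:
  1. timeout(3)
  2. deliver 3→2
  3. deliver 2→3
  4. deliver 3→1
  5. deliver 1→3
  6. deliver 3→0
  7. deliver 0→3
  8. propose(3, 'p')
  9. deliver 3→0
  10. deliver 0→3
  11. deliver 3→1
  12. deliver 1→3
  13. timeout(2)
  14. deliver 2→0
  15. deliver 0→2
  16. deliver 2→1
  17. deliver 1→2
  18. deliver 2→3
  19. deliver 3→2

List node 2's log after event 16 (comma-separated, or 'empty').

1. timeout(3):  <3:cand t1 ->
2. deliver 3→2:  <2:foll t1 ->
3. deliver 2→3:  nop
4. deliver 3→1:  <1:foll t1 ->
5. deliver 1→3:  <3:lead t1 ->
6. deliver 3→0:  <0:foll t1 ->
7. deliver 0→3:  nop
8. propose(3,'p'):  <3:lead t1 p>
9. deliver 3→0:  <0:foll t1 p>
10. deliver 0→3:  nop
11. deliver 3→1:  <1:foll t1 p>
12. deliver 1→3:  nop
13. timeout(2):  <2:cand t2 ->
14. deliver 2→0:  <0:foll t2 p>
15. deliver 0→2:  nop
16. deliver 2→1:  <1:foll t2 p>

empty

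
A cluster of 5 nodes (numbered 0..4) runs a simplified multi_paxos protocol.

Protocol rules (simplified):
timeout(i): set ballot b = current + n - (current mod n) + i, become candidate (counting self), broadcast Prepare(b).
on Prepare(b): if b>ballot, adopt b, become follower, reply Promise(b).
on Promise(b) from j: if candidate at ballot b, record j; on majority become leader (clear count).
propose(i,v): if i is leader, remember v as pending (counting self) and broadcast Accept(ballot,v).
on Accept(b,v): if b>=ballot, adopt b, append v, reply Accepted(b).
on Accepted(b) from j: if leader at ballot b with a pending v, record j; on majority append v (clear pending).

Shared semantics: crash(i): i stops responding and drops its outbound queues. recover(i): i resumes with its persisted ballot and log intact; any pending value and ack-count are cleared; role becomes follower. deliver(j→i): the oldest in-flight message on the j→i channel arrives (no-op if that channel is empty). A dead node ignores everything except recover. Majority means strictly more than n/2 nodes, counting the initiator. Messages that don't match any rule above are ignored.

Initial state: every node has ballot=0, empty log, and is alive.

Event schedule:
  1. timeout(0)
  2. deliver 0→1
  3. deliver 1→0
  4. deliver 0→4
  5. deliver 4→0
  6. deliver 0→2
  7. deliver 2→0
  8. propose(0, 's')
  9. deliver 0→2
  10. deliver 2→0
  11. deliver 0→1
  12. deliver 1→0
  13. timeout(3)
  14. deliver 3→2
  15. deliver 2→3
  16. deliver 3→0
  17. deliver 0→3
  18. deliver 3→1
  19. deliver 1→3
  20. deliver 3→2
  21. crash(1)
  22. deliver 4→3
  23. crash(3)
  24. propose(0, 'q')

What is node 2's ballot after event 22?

8

after 1 — timeout(0): n0:cand/b5/[-]
after 2 — deliver 0→1: n1:foll/b5/[-]
after 3 — deliver 1→0: ·
after 4 — deliver 0→4: n4:foll/b5/[-]
after 5 — deliver 4→0: n0:lead/b5/[-]
after 6 — deliver 0→2: n2:foll/b5/[-]
after 7 — deliver 2→0: ·
after 8 — propose(0,'s'): ·
after 9 — deliver 0→2: n2:foll/b5/[s]
after 10 — deliver 2→0: ·
after 11 — deliver 0→1: n1:foll/b5/[s]
after 12 — deliver 1→0: n0:lead/b5/[s]
after 13 — timeout(3): n3:cand/b8/[-]
after 14 — deliver 3→2: n2:foll/b8/[s]
after 15 — deliver 2→3: ·
after 16 — deliver 3→0: n0:foll/b8/[s]
after 17 — deliver 0→3: ·
after 18 — deliver 3→1: n1:foll/b8/[s]
after 19 — deliver 1→3: n3:lead/b8/[-]
after 20 — deliver 3→2: ·
after 21 — crash(1): n1:✗foll/b8/[s]
after 22 — deliver 4→3: ·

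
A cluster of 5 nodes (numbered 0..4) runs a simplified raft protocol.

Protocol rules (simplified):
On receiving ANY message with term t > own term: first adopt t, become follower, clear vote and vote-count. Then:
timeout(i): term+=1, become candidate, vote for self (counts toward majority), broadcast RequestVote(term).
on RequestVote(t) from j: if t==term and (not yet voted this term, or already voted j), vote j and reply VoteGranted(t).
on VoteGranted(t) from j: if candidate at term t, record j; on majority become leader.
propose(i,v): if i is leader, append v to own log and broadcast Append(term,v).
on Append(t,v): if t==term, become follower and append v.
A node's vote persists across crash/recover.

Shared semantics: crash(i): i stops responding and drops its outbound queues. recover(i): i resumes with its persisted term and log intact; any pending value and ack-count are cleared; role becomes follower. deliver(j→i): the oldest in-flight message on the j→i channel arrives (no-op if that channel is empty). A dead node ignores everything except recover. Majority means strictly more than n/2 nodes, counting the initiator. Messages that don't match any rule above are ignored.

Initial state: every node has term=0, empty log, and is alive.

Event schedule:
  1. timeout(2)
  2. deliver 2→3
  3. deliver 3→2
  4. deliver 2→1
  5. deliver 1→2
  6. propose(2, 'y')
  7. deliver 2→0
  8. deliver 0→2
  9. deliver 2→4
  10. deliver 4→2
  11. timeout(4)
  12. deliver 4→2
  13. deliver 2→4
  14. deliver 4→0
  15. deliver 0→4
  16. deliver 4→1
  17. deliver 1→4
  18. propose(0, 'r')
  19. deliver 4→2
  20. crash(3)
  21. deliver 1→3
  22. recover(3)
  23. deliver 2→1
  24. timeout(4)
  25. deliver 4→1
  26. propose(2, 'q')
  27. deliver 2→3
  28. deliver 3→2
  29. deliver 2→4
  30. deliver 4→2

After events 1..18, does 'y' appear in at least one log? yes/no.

[1] timeout(2) → N2(cand t1 [-])
[2] deliver 2→3 → N3(foll t1 [-])
[3] deliver 3→2 → ∅
[4] deliver 2→1 → N1(foll t1 [-])
[5] deliver 1→2 → N2(lead t1 [-])
[6] propose(2,'y') → N2(lead t1 [y])
[7] deliver 2→0 → N0(foll t1 [-])
[8] deliver 0→2 → ∅
[9] deliver 2→4 → N4(foll t1 [-])
[10] deliver 4→2 → ∅
[11] timeout(4) → N4(cand t2 [-])
[12] deliver 4→2 → N2(foll t2 [y])
[13] deliver 2→4 → ∅
[14] deliver 4→0 → N0(foll t2 [-])
[15] deliver 0→4 → ∅
[16] deliver 4→1 → N1(foll t2 [-])
[17] deliver 1→4 → N4(lead t2 [-])
[18] propose(0,'r') → ∅

yes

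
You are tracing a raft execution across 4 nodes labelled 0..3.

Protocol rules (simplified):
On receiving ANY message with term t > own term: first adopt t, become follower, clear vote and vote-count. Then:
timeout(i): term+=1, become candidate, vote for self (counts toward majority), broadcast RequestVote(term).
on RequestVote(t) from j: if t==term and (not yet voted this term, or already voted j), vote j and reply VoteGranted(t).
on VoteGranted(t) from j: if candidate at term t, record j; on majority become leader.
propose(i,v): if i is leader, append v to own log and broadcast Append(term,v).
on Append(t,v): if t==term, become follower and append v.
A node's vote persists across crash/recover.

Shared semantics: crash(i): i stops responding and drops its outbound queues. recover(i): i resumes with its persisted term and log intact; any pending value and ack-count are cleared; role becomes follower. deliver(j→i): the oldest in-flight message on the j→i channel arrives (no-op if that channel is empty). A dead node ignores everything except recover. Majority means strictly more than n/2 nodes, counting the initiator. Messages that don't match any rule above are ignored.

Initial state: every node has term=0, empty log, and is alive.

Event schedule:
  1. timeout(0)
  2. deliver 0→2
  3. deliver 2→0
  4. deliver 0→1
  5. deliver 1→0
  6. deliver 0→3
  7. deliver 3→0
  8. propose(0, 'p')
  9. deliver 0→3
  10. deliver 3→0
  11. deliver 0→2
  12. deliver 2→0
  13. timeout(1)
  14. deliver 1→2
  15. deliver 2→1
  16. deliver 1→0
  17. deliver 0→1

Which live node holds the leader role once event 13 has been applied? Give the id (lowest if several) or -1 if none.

e1 timeout(0): 0[cand,t=1,-]
e2 deliver 0→2: 2[foll,t=1,-]
e3 deliver 2→0: ·
e4 deliver 0→1: 1[foll,t=1,-]
e5 deliver 1→0: 0[lead,t=1,-]
e6 deliver 0→3: 3[foll,t=1,-]
e7 deliver 3→0: ·
e8 propose(0,'p'): 0[lead,t=1,p]
e9 deliver 0→3: 3[foll,t=1,p]
e10 deliver 3→0: ·
e11 deliver 0→2: 2[foll,t=1,p]
e12 deliver 2→0: ·
e13 timeout(1): 1[cand,t=2,-]

0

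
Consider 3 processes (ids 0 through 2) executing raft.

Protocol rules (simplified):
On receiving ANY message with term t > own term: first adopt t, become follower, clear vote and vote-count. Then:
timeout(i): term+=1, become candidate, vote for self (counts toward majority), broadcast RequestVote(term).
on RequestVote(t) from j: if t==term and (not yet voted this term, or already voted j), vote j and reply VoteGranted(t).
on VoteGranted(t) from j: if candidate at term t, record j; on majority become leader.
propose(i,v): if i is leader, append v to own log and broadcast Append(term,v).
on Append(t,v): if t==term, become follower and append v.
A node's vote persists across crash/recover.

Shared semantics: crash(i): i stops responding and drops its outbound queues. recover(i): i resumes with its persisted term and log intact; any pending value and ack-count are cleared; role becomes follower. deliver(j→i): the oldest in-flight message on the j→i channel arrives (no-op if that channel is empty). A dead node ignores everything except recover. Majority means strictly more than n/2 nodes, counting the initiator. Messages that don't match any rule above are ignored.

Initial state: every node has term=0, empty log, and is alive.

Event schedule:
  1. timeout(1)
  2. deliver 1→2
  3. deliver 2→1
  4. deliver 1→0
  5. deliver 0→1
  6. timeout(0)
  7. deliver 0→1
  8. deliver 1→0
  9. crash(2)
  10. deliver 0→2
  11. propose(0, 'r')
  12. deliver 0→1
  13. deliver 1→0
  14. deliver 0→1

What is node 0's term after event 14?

2

[1] timeout(1) → N1(cand t1 [-])
[2] deliver 1→2 → N2(foll t1 [-])
[3] deliver 2→1 → N1(lead t1 [-])
[4] deliver 1→0 → N0(foll t1 [-])
[5] deliver 0→1 → ∅
[6] timeout(0) → N0(cand t2 [-])
[7] deliver 0→1 → N1(foll t2 [-])
[8] deliver 1→0 → N0(lead t2 [-])
[9] crash(2) → N2(✗foll t1 [-])
[10] deliver 0→2 → ∅
[11] propose(0,'r') → N0(lead t2 [r])
[12] deliver 0→1 → N1(foll t2 [r])
[13] deliver 1→0 → ∅
[14] deliver 0→1 → ∅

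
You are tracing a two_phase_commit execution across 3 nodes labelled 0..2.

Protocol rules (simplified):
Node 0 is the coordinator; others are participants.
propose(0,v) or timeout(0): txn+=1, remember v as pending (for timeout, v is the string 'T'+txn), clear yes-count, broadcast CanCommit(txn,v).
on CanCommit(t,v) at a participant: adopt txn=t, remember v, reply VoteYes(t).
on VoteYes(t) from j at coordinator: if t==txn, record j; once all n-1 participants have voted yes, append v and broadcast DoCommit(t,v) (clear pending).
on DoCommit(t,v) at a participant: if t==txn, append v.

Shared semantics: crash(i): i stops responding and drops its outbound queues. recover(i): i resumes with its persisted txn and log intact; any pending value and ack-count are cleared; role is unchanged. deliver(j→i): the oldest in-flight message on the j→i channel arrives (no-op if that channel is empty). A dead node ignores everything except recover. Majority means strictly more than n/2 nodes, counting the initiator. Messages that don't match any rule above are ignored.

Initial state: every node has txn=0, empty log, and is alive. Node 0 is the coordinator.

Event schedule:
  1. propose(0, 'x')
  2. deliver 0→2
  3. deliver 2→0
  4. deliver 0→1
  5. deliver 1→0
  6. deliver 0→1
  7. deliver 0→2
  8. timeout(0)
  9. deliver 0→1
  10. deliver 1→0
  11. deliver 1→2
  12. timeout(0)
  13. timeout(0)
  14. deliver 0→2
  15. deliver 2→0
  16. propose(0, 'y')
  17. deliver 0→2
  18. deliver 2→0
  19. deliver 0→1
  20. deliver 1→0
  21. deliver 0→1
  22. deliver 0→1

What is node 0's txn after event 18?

1. propose(0,'x'):  <0:coor t1 ->
2. deliver 0→2:  <2:part t1 ->
3. deliver 2→0:  nop
4. deliver 0→1:  <1:part t1 ->
5. deliver 1→0:  <0:coor t1 x>
6. deliver 0→1:  <1:part t1 x>
7. deliver 0→2:  <2:part t1 x>
8. timeout(0):  <0:coor t2 x>
9. deliver 0→1:  <1:part t2 x>
10. deliver 1→0:  nop
11. deliver 1→2:  nop
12. timeout(0):  <0:coor t3 x>
13. timeout(0):  <0:coor t4 x>
14. deliver 0→2:  <2:part t2 x>
15. deliver 2→0:  nop
16. propose(0,'y'):  <0:coor t5 x>
17. deliver 0→2:  <2:part t3 x>
18. deliver 2→0:  nop

5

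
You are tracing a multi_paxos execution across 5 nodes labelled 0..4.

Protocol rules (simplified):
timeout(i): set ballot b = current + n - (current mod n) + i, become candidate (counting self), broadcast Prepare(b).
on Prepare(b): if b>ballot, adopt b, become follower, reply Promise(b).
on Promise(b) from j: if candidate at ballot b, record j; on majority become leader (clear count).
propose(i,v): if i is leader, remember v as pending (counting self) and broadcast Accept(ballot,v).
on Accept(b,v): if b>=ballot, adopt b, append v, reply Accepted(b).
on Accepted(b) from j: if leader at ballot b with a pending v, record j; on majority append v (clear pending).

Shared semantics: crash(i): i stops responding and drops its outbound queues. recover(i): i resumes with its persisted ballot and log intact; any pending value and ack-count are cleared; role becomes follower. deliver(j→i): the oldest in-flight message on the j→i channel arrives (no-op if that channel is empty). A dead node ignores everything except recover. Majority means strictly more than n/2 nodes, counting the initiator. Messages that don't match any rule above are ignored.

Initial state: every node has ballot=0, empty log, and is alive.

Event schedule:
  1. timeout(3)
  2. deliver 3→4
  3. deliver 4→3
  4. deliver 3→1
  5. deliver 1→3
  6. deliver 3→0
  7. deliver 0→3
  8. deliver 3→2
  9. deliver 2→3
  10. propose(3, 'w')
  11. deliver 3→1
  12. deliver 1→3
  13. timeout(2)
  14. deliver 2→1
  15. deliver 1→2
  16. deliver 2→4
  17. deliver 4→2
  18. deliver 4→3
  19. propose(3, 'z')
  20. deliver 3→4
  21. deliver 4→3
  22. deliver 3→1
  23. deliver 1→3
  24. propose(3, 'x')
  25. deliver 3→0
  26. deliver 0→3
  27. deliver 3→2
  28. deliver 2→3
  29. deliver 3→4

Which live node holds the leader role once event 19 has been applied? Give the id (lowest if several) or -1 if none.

2

1. timeout(3):  <3:cand b8 ->
2. deliver 3→4:  <4:foll b8 ->
3. deliver 4→3:  nop
4. deliver 3→1:  <1:foll b8 ->
5. deliver 1→3:  <3:lead b8 ->
6. deliver 3→0:  <0:foll b8 ->
7. deliver 0→3:  nop
8. deliver 3→2:  <2:foll b8 ->
9. deliver 2→3:  nop
10. propose(3,'w'):  nop
11. deliver 3→1:  <1:foll b8 w>
12. deliver 1→3:  nop
13. timeout(2):  <2:cand b12 ->
14. deliver 2→1:  <1:foll b12 w>
15. deliver 1→2:  nop
16. deliver 2→4:  <4:foll b12 ->
17. deliver 4→2:  <2:lead b12 ->
18. deliver 4→3:  nop
19. propose(3,'z'):  nop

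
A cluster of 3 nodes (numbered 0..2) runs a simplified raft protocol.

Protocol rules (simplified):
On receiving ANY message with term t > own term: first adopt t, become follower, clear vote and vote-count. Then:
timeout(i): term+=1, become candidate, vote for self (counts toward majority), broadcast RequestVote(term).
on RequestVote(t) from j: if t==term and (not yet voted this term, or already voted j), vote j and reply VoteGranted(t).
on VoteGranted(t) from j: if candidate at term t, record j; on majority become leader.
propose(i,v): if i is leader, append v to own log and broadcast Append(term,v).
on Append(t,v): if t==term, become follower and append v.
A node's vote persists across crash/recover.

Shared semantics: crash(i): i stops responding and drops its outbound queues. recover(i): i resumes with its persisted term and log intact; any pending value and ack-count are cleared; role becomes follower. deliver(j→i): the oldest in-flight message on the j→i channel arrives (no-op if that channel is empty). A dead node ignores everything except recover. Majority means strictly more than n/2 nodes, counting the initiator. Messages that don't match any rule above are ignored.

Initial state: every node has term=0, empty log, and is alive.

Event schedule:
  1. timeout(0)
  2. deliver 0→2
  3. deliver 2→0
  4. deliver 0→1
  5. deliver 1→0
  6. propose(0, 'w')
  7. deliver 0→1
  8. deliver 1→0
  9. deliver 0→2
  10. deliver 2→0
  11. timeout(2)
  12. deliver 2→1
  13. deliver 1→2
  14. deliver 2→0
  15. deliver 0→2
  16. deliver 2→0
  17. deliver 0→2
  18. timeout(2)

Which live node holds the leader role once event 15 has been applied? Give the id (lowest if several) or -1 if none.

2

after 1 — timeout(0): n0:cand/t1/[-]
after 2 — deliver 0→2: n2:foll/t1/[-]
after 3 — deliver 2→0: n0:lead/t1/[-]
after 4 — deliver 0→1: n1:foll/t1/[-]
after 5 — deliver 1→0: ·
after 6 — propose(0,'w'): n0:lead/t1/[w]
after 7 — deliver 0→1: n1:foll/t1/[w]
after 8 — deliver 1→0: ·
after 9 — deliver 0→2: n2:foll/t1/[w]
after 10 — deliver 2→0: ·
after 11 — timeout(2): n2:cand/t2/[w]
after 12 — deliver 2→1: n1:foll/t2/[w]
after 13 — deliver 1→2: n2:lead/t2/[w]
after 14 — deliver 2→0: n0:foll/t2/[w]
after 15 — deliver 0→2: ·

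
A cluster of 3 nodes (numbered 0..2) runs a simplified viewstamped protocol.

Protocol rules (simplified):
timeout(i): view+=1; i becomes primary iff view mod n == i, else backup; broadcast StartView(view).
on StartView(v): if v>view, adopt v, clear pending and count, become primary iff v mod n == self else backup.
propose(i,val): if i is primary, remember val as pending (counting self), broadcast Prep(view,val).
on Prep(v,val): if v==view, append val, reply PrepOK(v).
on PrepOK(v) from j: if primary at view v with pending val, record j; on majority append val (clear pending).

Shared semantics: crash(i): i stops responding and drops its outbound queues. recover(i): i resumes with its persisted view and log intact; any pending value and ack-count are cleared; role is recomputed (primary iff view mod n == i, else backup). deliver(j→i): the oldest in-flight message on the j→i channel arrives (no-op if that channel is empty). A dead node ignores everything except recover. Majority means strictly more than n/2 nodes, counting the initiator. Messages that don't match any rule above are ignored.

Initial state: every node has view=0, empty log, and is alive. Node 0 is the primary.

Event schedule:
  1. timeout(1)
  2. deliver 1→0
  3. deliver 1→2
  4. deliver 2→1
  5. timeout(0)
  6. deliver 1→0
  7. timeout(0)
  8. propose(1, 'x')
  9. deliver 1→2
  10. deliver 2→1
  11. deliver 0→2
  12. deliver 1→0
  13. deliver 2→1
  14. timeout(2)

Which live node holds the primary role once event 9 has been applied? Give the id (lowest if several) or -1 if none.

[1] timeout(1) → N1(prim v1 [-])
[2] deliver 1→0 → N0(back v1 [-])
[3] deliver 1→2 → N2(back v1 [-])
[4] deliver 2→1 → ∅
[5] timeout(0) → N0(back v2 [-])
[6] deliver 1→0 → ∅
[7] timeout(0) → N0(prim v3 [-])
[8] propose(1,'x') → ∅
[9] deliver 1→2 → N2(back v1 [x])

0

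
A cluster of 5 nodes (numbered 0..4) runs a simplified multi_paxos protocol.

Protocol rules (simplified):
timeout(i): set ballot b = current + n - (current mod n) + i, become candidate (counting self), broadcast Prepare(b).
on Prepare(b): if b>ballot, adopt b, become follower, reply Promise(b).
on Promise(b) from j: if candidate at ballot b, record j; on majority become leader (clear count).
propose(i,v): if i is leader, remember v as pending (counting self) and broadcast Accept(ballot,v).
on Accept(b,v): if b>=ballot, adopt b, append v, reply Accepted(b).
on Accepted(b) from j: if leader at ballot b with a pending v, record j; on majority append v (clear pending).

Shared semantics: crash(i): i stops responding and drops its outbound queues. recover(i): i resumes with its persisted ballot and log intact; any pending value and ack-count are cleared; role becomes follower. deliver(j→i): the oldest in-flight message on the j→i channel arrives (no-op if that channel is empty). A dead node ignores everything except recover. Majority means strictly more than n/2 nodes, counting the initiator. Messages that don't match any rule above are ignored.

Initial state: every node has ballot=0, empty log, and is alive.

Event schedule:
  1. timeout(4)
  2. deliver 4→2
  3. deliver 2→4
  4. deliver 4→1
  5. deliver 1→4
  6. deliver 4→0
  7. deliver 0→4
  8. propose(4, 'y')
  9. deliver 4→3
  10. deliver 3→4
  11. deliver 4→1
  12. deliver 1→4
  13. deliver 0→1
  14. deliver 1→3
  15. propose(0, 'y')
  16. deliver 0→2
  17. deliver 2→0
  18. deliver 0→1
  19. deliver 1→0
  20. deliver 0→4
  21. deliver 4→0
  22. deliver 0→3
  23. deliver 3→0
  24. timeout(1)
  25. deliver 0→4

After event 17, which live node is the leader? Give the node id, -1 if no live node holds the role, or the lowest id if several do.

e1 timeout(4): 4[cand,b=9,-]
e2 deliver 4→2: 2[foll,b=9,-]
e3 deliver 2→4: ·
e4 deliver 4→1: 1[foll,b=9,-]
e5 deliver 1→4: 4[lead,b=9,-]
e6 deliver 4→0: 0[foll,b=9,-]
e7 deliver 0→4: ·
e8 propose(4,'y'): ·
e9 deliver 4→3: 3[foll,b=9,-]
e10 deliver 3→4: ·
e11 deliver 4→1: 1[foll,b=9,y]
e12 deliver 1→4: ·
e13 deliver 0→1: ·
e14 deliver 1→3: ·
e15 propose(0,'y'): ·
e16 deliver 0→2: ·
e17 deliver 2→0: ·

4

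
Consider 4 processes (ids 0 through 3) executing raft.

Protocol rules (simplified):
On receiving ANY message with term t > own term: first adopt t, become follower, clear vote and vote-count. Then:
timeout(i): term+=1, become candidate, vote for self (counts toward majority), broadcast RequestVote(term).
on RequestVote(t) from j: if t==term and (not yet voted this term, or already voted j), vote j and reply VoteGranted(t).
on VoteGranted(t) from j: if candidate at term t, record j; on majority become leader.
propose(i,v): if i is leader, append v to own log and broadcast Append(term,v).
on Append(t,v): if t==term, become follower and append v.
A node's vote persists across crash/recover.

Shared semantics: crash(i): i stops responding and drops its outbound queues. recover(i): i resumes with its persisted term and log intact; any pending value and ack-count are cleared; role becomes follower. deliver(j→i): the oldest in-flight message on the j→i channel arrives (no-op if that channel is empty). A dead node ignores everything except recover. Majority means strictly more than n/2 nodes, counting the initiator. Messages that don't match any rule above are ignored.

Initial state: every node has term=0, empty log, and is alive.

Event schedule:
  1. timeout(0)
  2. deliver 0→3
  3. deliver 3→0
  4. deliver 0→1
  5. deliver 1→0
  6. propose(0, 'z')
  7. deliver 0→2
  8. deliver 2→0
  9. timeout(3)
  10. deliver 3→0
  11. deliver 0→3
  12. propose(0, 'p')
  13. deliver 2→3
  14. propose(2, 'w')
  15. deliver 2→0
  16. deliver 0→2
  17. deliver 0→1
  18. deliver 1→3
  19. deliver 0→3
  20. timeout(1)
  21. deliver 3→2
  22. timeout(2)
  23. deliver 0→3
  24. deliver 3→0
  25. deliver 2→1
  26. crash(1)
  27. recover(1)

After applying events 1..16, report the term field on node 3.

2

1. timeout(0):  <0:cand t1 ->
2. deliver 0→3:  <3:foll t1 ->
3. deliver 3→0:  nop
4. deliver 0→1:  <1:foll t1 ->
5. deliver 1→0:  <0:lead t1 ->
6. propose(0,'z'):  <0:lead t1 z>
7. deliver 0→2:  <2:foll t1 ->
8. deliver 2→0:  nop
9. timeout(3):  <3:cand t2 ->
10. deliver 3→0:  <0:foll t2 z>
11. deliver 0→3:  nop
12. propose(0,'p'):  nop
13. deliver 2→3:  nop
14. propose(2,'w'):  nop
15. deliver 2→0:  nop
16. deliver 0→2:  <2:foll t1 z>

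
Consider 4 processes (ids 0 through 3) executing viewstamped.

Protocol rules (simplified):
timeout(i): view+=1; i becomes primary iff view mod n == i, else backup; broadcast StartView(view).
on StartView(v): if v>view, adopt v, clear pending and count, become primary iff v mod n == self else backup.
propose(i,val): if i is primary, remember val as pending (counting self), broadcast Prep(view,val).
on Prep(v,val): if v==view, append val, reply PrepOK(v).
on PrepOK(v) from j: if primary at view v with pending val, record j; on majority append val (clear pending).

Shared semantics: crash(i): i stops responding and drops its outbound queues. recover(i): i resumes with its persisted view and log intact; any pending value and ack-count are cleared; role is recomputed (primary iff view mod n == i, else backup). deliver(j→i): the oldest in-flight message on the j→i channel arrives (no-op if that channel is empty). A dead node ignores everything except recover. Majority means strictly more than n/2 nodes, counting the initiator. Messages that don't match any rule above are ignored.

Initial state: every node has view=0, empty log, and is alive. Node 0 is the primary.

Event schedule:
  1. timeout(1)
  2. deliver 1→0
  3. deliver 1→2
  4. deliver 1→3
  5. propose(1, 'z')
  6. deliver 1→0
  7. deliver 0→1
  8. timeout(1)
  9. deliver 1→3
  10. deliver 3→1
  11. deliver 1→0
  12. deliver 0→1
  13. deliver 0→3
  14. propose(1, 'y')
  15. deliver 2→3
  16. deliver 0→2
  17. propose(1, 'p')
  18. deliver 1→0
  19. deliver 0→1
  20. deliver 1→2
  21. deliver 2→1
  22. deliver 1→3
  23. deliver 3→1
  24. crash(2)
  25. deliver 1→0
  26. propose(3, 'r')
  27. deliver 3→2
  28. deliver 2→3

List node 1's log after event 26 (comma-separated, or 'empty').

e1 timeout(1): 1[prim,v=1,-]
e2 deliver 1→0: 0[back,v=1,-]
e3 deliver 1→2: 2[back,v=1,-]
e4 deliver 1→3: 3[back,v=1,-]
e5 propose(1,'z'): ·
e6 deliver 1→0: 0[back,v=1,z]
e7 deliver 0→1: ·
e8 timeout(1): 1[back,v=2,-]
e9 deliver 1→3: 3[back,v=1,z]
e10 deliver 3→1: ·
e11 deliver 1→0: 0[back,v=2,z]
e12 deliver 0→1: ·
e13 deliver 0→3: ·
e14 propose(1,'y'): ·
e15 deliver 2→3: ·
e16 deliver 0→2: ·
e17 propose(1,'p'): ·
e18 deliver 1→0: ·
e19 deliver 0→1: ·
e20 deliver 1→2: 2[back,v=1,z]
e21 deliver 2→1: ·
e22 deliver 1→3: 3[back,v=2,z]
e23 deliver 3→1: ·
e24 crash(2): 2[✗back,v=1,z]
e25 deliver 1→0: ·
e26 propose(3,'r'): ·

empty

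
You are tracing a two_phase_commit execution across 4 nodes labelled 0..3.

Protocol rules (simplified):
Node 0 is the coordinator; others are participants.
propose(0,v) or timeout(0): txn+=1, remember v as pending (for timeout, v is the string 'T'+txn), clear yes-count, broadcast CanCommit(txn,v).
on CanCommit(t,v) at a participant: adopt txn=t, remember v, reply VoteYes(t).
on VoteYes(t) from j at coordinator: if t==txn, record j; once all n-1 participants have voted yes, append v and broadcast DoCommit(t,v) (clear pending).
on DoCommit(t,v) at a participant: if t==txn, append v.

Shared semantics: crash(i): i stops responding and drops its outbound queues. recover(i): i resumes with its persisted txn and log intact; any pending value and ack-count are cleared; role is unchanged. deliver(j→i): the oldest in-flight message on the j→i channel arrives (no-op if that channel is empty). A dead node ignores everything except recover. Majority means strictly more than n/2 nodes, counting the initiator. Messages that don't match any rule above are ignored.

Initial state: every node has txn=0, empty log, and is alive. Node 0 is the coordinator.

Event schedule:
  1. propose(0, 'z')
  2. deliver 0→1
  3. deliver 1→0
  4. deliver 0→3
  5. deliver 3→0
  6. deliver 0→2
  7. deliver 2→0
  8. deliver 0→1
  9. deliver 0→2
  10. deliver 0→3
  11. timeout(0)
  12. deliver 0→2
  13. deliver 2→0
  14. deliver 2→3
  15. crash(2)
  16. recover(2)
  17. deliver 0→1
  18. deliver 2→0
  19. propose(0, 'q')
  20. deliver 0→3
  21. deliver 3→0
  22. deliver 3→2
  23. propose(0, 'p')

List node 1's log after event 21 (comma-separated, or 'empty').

z

[1] propose(0,'z') → N0(coor t1 [-])
[2] deliver 0→1 → N1(part t1 [-])
[3] deliver 1→0 → ∅
[4] deliver 0→3 → N3(part t1 [-])
[5] deliver 3→0 → ∅
[6] deliver 0→2 → N2(part t1 [-])
[7] deliver 2→0 → N0(coor t1 [z])
[8] deliver 0→1 → N1(part t1 [z])
[9] deliver 0→2 → N2(part t1 [z])
[10] deliver 0→3 → N3(part t1 [z])
[11] timeout(0) → N0(coor t2 [z])
[12] deliver 0→2 → N2(part t2 [z])
[13] deliver 2→0 → ∅
[14] deliver 2→3 → ∅
[15] crash(2) → N2(✗part t2 [z])
[16] recover(2) → N2(part t2 [z])
[17] deliver 0→1 → N1(part t2 [z])
[18] deliver 2→0 → ∅
[19] propose(0,'q') → N0(coor t3 [z])
[20] deliver 0→3 → N3(part t2 [z])
[21] deliver 3→0 → ∅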